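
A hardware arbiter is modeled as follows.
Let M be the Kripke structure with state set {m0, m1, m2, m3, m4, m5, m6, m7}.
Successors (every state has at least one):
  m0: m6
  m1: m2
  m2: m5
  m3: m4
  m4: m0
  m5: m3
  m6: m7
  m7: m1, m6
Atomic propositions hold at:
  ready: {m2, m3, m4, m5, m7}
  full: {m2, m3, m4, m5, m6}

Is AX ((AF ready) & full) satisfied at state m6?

AF ready: least fixpoint, start Z0 = {m2, m3, m4, m5, m7}, add states with every successor in Z. Z1 = {m1, m2, m3, m4, m5, m6, m7}; Z2 = {m0, m1, m2, m3, m4, m5, m6, m7}; fixed.
Sat(AF ready) = {m0, m1, m2, m3, m4, m5, m6, m7}
Sat((AF ready) & full) = {m2, m3, m4, m5, m6}
Sat(AX ((AF ready) & full)) = {s : every successor in {m2, m3, m4, m5, m6}} = {m0, m1, m2, m3, m5}
m6 ∉ Sat(AX ((AF ready) & full)) = {m0, m1, m2, m3, m5}, so the formula does not hold at m6.

No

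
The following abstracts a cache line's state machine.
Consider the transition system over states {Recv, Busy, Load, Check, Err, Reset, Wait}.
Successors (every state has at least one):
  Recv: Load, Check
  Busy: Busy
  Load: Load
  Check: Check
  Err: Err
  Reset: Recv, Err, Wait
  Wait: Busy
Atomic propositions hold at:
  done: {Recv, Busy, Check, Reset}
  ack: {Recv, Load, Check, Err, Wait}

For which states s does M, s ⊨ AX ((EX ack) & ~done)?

Sat(EX ack) = {s : some successor in {Recv, Load, Check, Err, Wait}} = {Recv, Load, Check, Err, Reset}
Sat(~done) = {Load, Err, Wait}
Sat((EX ack) & ~done) = {Load, Err}
Sat(AX ((EX ack) & ~done)) = {s : every successor in {Load, Err}} = {Load, Err}

{Load, Err}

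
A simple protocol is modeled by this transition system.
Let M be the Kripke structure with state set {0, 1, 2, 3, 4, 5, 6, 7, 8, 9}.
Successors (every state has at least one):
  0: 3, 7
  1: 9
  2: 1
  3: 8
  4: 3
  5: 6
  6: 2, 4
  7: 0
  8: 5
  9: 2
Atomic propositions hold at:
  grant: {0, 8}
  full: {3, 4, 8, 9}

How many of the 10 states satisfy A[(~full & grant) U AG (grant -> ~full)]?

Sat(~full) = {0, 1, 2, 5, 6, 7}
Sat(~full & grant) = {0}
Sat(grant -> ~full) = {0, 1, 2, 3, 4, 5, 6, 7, 9}
AG (grant -> ~full): greatest fixpoint, start Z0 = {0, 1, 2, 3, 4, 5, 6, 7, 9}, keep only states in Sat with every successor in Z. Z1 = {0, 1, 2, 4, 5, 6, 7, 9}; Z2 = {1, 2, 5, 6, 7, 9}; Z3 = {1, 2, 5, 9}; Z4 = {1, 2, 9}; fixed.
Sat(AG (grant -> ~full)) = {1, 2, 9}
A[(~full & grant) U AG (grant -> ~full)]: least fixpoint, start Z0 = Sat(AG (grant -> ~full)) = {1, 2, 9}, add states in Sat(~full & grant) with every successor in Z. Already a fixed point.
Sat(A[(~full & grant) U AG (grant -> ~full)]) = {1, 2, 9}
|Sat(A[(~full & grant) U AG (grant -> ~full)])| = |{1, 2, 9}| = 3.

3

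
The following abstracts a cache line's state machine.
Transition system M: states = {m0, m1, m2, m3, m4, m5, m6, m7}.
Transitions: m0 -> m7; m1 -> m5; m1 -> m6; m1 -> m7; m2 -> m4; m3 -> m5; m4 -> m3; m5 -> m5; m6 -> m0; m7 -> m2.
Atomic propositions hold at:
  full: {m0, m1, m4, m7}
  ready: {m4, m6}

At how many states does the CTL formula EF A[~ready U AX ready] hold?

Sat(~ready) = {m0, m1, m2, m3, m5, m7}
Sat(AX ready) = {s : every successor in {m4, m6}} = {m2}
A[~ready U AX ready]: least fixpoint, start Z0 = Sat(AX ready) = {m2}, add states in Sat(~ready) with every successor in Z. Z1 = {m2, m7}; Z2 = {m0, m2, m7}; fixed.
Sat(A[~ready U AX ready]) = {m0, m2, m7}
EF A[~ready U AX ready]: least fixpoint, start Z0 = {m0, m2, m7}, add states with some successor in Z. Z1 = {m0, m1, m2, m6, m7}; fixed.
Sat(EF A[~ready U AX ready]) = {m0, m1, m2, m6, m7}
|Sat(EF A[~ready U AX ready])| = |{m0, m1, m2, m6, m7}| = 5.

5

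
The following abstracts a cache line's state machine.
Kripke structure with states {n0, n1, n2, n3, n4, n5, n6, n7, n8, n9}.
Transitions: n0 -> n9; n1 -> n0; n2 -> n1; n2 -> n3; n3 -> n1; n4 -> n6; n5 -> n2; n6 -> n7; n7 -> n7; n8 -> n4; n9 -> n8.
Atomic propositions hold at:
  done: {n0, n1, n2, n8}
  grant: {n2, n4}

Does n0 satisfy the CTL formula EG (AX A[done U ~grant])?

No

Sat(~grant) = {n0, n1, n3, n5, n6, n7, n8, n9}
A[done U ~grant]: least fixpoint, start Z0 = Sat(~grant) = {n0, n1, n3, n5, n6, n7, n8, n9}, add states in Sat(done) with every successor in Z. Z1 = {n0, n1, n2, n3, n5, n6, n7, n8, n9}; fixed.
Sat(A[done U ~grant]) = {n0, n1, n2, n3, n5, n6, n7, n8, n9}
Sat(AX A[done U ~grant]) = {s : every successor in {n0, n1, n2, n3, n5, n6, n7, n8, n9}} = {n0, n1, n2, n3, n4, n5, n6, n7, n9}
EG (AX A[done U ~grant]): greatest fixpoint, start Z0 = {n0, n1, n2, n3, n4, n5, n6, n7, n9}, keep only states in Sat with some successor in Z. Z1 = {n0, n1, n2, n3, n4, n5, n6, n7}; Z2 = {n1, n2, n3, n4, n5, n6, n7}; Z3 = {n2, n3, n4, n5, n6, n7}; Z4 = {n2, n4, n5, n6, n7}; Z5 = {n4, n5, n6, n7}; Z6 = {n4, n6, n7}; fixed.
Sat(EG (AX A[done U ~grant])) = {n4, n6, n7}
n0 ∉ Sat(EG (AX A[done U ~grant])) = {n4, n6, n7}, so the formula does not hold at n0.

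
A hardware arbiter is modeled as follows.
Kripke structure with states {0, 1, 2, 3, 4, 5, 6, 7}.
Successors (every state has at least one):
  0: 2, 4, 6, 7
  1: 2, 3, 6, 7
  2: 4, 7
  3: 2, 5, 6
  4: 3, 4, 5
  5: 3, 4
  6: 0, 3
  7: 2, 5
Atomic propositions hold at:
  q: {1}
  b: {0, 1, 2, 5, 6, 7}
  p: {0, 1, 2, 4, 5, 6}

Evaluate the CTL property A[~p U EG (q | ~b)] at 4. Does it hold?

Yes

Sat(~p) = {3, 7}
Sat(~b) = {3, 4}
Sat(q | ~b) = {1, 3, 4}
EG (q | ~b): greatest fixpoint, start Z0 = {1, 3, 4}, keep only states in Sat with some successor in Z. Z1 = {1, 4}; Z2 = {4}; fixed.
Sat(EG (q | ~b)) = {4}
A[~p U EG (q | ~b)]: least fixpoint, start Z0 = Sat(EG (q | ~b)) = {4}, add states in Sat(~p) with every successor in Z. Already a fixed point.
Sat(A[~p U EG (q | ~b)]) = {4}
4 ∈ Sat(A[~p U EG (q | ~b)]) = {4}, so the formula holds at 4.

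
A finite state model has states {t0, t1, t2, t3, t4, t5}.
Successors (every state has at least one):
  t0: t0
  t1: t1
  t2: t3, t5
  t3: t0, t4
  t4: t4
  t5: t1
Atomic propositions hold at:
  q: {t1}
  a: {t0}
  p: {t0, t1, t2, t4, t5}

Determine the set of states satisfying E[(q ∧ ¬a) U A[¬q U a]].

Sat(¬a) = {t1, t2, t3, t4, t5}
Sat(q ∧ ¬a) = {t1}
Sat(¬q) = {t0, t2, t3, t4, t5}
A[¬q U a]: least fixpoint, start Z0 = Sat(a) = {t0}, add states in Sat(¬q) with every successor in Z. Already a fixed point.
Sat(A[¬q U a]) = {t0}
E[(q ∧ ¬a) U A[¬q U a]]: least fixpoint, start Z0 = Sat(A[¬q U a]) = {t0}, add states in Sat(q ∧ ¬a) with some successor in Z. Already a fixed point.
Sat(E[(q ∧ ¬a) U A[¬q U a]]) = {t0}

{t0}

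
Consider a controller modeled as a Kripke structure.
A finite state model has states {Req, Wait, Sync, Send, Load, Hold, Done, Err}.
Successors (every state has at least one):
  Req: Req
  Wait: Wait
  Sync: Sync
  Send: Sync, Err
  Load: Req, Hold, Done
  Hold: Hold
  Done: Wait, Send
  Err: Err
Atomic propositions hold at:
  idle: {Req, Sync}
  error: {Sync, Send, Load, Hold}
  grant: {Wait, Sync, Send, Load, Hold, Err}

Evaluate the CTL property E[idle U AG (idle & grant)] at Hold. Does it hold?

No

Sat(idle & grant) = {Sync}
AG (idle & grant): greatest fixpoint, start Z0 = {Sync}, keep only states in Sat with every successor in Z. Already a fixed point.
Sat(AG (idle & grant)) = {Sync}
E[idle U AG (idle & grant)]: least fixpoint, start Z0 = Sat(AG (idle & grant)) = {Sync}, add states in Sat(idle) with some successor in Z. Already a fixed point.
Sat(E[idle U AG (idle & grant)]) = {Sync}
Hold ∉ Sat(E[idle U AG (idle & grant)]) = {Sync}, so the formula does not hold at Hold.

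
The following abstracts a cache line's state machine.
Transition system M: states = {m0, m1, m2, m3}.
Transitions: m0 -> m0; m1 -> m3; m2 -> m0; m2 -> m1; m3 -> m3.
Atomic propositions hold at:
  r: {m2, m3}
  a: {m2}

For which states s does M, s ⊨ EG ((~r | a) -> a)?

{m3}

Sat(~r) = {m0, m1}
Sat(~r | a) = {m0, m1, m2}
Sat((~r | a) -> a) = {m2, m3}
EG ((~r | a) -> a): greatest fixpoint, start Z0 = {m2, m3}, keep only states in Sat with some successor in Z. Z1 = {m3}; fixed.
Sat(EG ((~r | a) -> a)) = {m3}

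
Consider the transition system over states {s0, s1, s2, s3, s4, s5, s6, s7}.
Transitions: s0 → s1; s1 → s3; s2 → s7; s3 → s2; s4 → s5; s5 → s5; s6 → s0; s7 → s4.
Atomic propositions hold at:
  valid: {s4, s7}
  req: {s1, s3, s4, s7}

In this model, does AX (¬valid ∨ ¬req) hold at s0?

Yes

Sat(¬valid) = {s0, s1, s2, s3, s5, s6}
Sat(¬req) = {s0, s2, s5, s6}
Sat(¬valid ∨ ¬req) = {s0, s1, s2, s3, s5, s6}
Sat(AX (¬valid ∨ ¬req)) = {s : every successor in {s0, s1, s2, s3, s5, s6}} = {s0, s1, s3, s4, s5, s6}
s0 ∈ Sat(AX (¬valid ∨ ¬req)) = {s0, s1, s3, s4, s5, s6}, so the formula holds at s0.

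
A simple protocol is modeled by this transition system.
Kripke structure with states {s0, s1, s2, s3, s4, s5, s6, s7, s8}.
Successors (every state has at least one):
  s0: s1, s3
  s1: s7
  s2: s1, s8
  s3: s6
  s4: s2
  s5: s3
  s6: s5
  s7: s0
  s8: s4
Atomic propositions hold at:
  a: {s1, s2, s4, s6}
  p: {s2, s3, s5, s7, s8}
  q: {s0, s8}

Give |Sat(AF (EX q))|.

Sat(EX q) = {s : some successor in {s0, s8}} = {s2, s7}
AF (EX q): least fixpoint, start Z0 = {s2, s7}, add states with every successor in Z. Z1 = {s1, s2, s4, s7}; Z2 = {s1, s2, s4, s7, s8}; fixed.
Sat(AF (EX q)) = {s1, s2, s4, s7, s8}
|Sat(AF (EX q))| = |{s1, s2, s4, s7, s8}| = 5.

5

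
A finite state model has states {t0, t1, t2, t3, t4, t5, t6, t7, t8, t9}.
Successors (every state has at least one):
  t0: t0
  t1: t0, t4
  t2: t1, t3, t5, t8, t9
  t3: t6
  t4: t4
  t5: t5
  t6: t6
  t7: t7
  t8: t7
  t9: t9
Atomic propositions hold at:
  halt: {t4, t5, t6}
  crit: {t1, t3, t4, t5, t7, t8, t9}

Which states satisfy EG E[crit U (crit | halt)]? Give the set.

{t1, t3, t4, t5, t6, t7, t8, t9}

Sat(crit | halt) = {t1, t3, t4, t5, t6, t7, t8, t9}
E[crit U (crit | halt)]: least fixpoint, start Z0 = Sat((crit | halt)) = {t1, t3, t4, t5, t6, t7, t8, t9}, add states in Sat(crit) with some successor in Z. Already a fixed point.
Sat(E[crit U (crit | halt)]) = {t1, t3, t4, t5, t6, t7, t8, t9}
EG E[crit U (crit | halt)]: greatest fixpoint, start Z0 = {t1, t3, t4, t5, t6, t7, t8, t9}, keep only states in Sat with some successor in Z. Already a fixed point.
Sat(EG E[crit U (crit | halt)]) = {t1, t3, t4, t5, t6, t7, t8, t9}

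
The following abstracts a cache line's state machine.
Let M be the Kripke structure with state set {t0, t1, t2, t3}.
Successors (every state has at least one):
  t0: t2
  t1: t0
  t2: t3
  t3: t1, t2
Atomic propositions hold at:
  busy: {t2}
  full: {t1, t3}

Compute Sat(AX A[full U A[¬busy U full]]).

Sat(¬busy) = {t0, t1, t3}
A[¬busy U full]: least fixpoint, start Z0 = Sat(full) = {t1, t3}, add states in Sat(¬busy) with every successor in Z. Already a fixed point.
Sat(A[¬busy U full]) = {t1, t3}
A[full U A[¬busy U full]]: least fixpoint, start Z0 = Sat(A[¬busy U full]) = {t1, t3}, add states in Sat(full) with every successor in Z. Already a fixed point.
Sat(A[full U A[¬busy U full]]) = {t1, t3}
Sat(AX A[full U A[¬busy U full]]) = {s : every successor in {t1, t3}} = {t2}

{t2}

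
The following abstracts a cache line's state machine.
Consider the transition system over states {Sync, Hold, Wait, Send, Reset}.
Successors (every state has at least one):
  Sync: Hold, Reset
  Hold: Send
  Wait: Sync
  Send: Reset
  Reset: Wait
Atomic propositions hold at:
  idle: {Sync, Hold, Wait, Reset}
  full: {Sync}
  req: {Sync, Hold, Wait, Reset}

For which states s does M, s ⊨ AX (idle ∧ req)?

{Sync, Wait, Send, Reset}

Sat(idle ∧ req) = {Sync, Hold, Wait, Reset}
Sat(AX (idle ∧ req)) = {s : every successor in {Sync, Hold, Wait, Reset}} = {Sync, Wait, Send, Reset}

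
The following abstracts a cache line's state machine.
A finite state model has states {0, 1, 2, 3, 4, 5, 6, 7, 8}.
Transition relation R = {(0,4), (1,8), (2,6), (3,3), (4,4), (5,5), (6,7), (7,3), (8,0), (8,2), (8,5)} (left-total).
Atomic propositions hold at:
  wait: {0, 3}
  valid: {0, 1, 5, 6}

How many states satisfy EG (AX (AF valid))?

3

AF valid: least fixpoint, start Z0 = {0, 1, 5, 6}, add states with every successor in Z. Z1 = {0, 1, 2, 5, 6}; Z2 = {0, 1, 2, 5, 6, 8}; fixed.
Sat(AF valid) = {0, 1, 2, 5, 6, 8}
Sat(AX (AF valid)) = {s : every successor in {0, 1, 2, 5, 6, 8}} = {1, 2, 5, 8}
EG (AX (AF valid)): greatest fixpoint, start Z0 = {1, 2, 5, 8}, keep only states in Sat with some successor in Z. Z1 = {1, 5, 8}; fixed.
Sat(EG (AX (AF valid))) = {1, 5, 8}
|Sat(EG (AX (AF valid)))| = |{1, 5, 8}| = 3.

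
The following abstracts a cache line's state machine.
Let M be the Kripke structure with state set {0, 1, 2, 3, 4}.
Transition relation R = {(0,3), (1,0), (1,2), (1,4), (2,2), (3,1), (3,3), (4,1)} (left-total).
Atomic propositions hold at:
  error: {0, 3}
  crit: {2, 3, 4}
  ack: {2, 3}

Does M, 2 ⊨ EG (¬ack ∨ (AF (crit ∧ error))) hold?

Sat(¬ack) = {0, 1, 4}
Sat(crit ∧ error) = {3}
AF (crit ∧ error): least fixpoint, start Z0 = {3}, add states with every successor in Z. Z1 = {0, 3}; fixed.
Sat(AF (crit ∧ error)) = {0, 3}
Sat(¬ack ∨ (AF (crit ∧ error))) = {0, 1, 3, 4}
EG (¬ack ∨ (AF (crit ∧ error))): greatest fixpoint, start Z0 = {0, 1, 3, 4}, keep only states in Sat with some successor in Z. Already a fixed point.
Sat(EG (¬ack ∨ (AF (crit ∧ error)))) = {0, 1, 3, 4}
2 ∉ Sat(EG (¬ack ∨ (AF (crit ∧ error)))) = {0, 1, 3, 4}, so the formula does not hold at 2.

No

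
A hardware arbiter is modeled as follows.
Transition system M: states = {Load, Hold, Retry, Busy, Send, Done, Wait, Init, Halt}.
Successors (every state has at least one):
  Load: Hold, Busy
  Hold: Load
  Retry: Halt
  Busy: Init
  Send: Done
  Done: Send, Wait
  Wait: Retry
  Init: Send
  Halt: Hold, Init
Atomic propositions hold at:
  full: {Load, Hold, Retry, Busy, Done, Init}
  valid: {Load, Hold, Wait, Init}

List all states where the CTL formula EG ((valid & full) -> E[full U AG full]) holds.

{Send, Done}

Sat(valid & full) = {Load, Hold, Init}
AG full: greatest fixpoint, start Z0 = {Load, Hold, Retry, Busy, Done, Init}, keep only states in Sat with every successor in Z. Z1 = {Load, Hold, Busy}; Z2 = {Load, Hold}; Z3 = {Hold}; Z4 = ∅; fixed.
Sat(AG full) = ∅
E[full U AG full]: least fixpoint, start Z0 = Sat(AG full) = ∅, add states in Sat(full) with some successor in Z. Already a fixed point.
Sat(E[full U AG full]) = ∅
Sat((valid & full) -> E[full U AG full]) = {Retry, Busy, Send, Done, Wait, Halt}
EG ((valid & full) -> E[full U AG full]): greatest fixpoint, start Z0 = {Retry, Busy, Send, Done, Wait, Halt}, keep only states in Sat with some successor in Z. Z1 = {Retry, Send, Done, Wait}; Z2 = {Send, Done, Wait}; Z3 = {Send, Done}; fixed.
Sat(EG ((valid & full) -> E[full U AG full])) = {Send, Done}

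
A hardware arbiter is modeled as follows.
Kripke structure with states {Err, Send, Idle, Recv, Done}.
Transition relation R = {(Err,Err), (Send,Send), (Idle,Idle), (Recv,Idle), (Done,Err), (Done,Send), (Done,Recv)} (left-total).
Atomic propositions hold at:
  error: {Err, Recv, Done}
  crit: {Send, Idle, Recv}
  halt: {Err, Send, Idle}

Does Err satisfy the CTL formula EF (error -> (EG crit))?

EG crit: greatest fixpoint, start Z0 = {Send, Idle, Recv}, keep only states in Sat with some successor in Z. Already a fixed point.
Sat(EG crit) = {Send, Idle, Recv}
Sat(error -> (EG crit)) = {Send, Idle, Recv}
EF (error -> (EG crit)): least fixpoint, start Z0 = {Send, Idle, Recv}, add states with some successor in Z. Z1 = {Send, Idle, Recv, Done}; fixed.
Sat(EF (error -> (EG crit))) = {Send, Idle, Recv, Done}
Err ∉ Sat(EF (error -> (EG crit))) = {Send, Idle, Recv, Done}, so the formula does not hold at Err.

No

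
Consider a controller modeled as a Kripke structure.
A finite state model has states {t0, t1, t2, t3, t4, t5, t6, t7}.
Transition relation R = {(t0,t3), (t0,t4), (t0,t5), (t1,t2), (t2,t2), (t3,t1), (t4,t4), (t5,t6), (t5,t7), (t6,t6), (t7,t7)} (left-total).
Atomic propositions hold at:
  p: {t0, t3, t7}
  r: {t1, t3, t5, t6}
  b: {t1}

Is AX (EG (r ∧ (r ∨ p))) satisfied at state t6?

Sat(r ∨ p) = {t0, t1, t3, t5, t6, t7}
Sat(r ∧ (r ∨ p)) = {t1, t3, t5, t6}
EG (r ∧ (r ∨ p)): greatest fixpoint, start Z0 = {t1, t3, t5, t6}, keep only states in Sat with some successor in Z. Z1 = {t3, t5, t6}; Z2 = {t5, t6}; fixed.
Sat(EG (r ∧ (r ∨ p))) = {t5, t6}
Sat(AX (EG (r ∧ (r ∨ p)))) = {s : every successor in {t5, t6}} = {t6}
t6 ∈ Sat(AX (EG (r ∧ (r ∨ p)))) = {t6}, so the formula holds at t6.

Yes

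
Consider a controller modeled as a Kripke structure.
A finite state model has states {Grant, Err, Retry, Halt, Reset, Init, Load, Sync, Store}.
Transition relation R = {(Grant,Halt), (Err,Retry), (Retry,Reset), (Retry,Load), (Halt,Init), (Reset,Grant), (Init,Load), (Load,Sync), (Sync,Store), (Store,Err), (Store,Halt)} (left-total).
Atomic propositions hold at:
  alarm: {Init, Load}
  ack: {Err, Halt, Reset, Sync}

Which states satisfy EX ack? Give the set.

{Grant, Retry, Load, Store}

Sat(EX ack) = {s : some successor in {Err, Halt, Reset, Sync}} = {Grant, Retry, Load, Store}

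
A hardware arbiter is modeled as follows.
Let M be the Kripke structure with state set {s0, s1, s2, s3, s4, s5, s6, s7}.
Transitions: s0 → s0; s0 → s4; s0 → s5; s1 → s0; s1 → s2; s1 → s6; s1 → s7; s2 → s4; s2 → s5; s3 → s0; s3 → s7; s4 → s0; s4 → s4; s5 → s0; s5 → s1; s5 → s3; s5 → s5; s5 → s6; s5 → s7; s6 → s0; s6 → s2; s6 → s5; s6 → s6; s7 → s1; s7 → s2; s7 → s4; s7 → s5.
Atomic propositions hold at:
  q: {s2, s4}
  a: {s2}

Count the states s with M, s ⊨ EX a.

Sat(EX a) = {s : some successor in {s2}} = {s1, s6, s7}
|Sat(EX a)| = |{s1, s6, s7}| = 3.

3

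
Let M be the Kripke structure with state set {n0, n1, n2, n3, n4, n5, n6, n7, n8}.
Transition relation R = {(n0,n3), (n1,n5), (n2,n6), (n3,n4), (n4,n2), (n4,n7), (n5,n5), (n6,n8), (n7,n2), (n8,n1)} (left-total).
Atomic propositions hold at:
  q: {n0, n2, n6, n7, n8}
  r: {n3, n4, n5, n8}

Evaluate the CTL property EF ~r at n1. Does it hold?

Yes

Sat(~r) = {n0, n1, n2, n6, n7}
EF ~r: least fixpoint, start Z0 = {n0, n1, n2, n6, n7}, add states with some successor in Z. Z1 = {n0, n1, n2, n4, n6, n7, n8}; Z2 = {n0, n1, n2, n3, n4, n6, n7, n8}; fixed.
Sat(EF ~r) = {n0, n1, n2, n3, n4, n6, n7, n8}
n1 ∈ Sat(EF ~r) = {n0, n1, n2, n3, n4, n6, n7, n8}, so the formula holds at n1.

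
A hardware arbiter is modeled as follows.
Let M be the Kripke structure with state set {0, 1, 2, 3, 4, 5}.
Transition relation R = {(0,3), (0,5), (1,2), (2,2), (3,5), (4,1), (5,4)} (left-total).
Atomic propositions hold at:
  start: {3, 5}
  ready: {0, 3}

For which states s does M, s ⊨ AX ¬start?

Sat(¬start) = {0, 1, 2, 4}
Sat(AX ¬start) = {s : every successor in {0, 1, 2, 4}} = {1, 2, 4, 5}

{1, 2, 4, 5}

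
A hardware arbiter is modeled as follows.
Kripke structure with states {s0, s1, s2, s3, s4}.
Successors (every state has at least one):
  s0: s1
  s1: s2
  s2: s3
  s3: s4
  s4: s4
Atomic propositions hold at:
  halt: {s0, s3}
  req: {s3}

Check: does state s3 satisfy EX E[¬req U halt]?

No

Sat(¬req) = {s0, s1, s2, s4}
E[¬req U halt]: least fixpoint, start Z0 = Sat(halt) = {s0, s3}, add states in Sat(¬req) with some successor in Z. Z1 = {s0, s2, s3}; Z2 = {s0, s1, s2, s3}; fixed.
Sat(E[¬req U halt]) = {s0, s1, s2, s3}
Sat(EX E[¬req U halt]) = {s : some successor in {s0, s1, s2, s3}} = {s0, s1, s2}
s3 ∉ Sat(EX E[¬req U halt]) = {s0, s1, s2}, so the formula does not hold at s3.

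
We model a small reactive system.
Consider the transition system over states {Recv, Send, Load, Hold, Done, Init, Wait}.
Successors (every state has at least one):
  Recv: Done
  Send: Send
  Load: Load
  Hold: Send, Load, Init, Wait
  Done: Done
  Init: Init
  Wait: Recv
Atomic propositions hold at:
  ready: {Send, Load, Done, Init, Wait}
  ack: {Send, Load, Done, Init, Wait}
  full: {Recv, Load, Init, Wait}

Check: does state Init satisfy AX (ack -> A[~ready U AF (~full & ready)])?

Sat(~ready) = {Recv, Hold}
Sat(~full) = {Send, Hold, Done}
Sat(~full & ready) = {Send, Done}
AF (~full & ready): least fixpoint, start Z0 = {Send, Done}, add states with every successor in Z. Z1 = {Recv, Send, Done}; Z2 = {Recv, Send, Done, Wait}; fixed.
Sat(AF (~full & ready)) = {Recv, Send, Done, Wait}
A[~ready U AF (~full & ready)]: least fixpoint, start Z0 = Sat(AF (~full & ready)) = {Recv, Send, Done, Wait}, add states in Sat(~ready) with every successor in Z. Already a fixed point.
Sat(A[~ready U AF (~full & ready)]) = {Recv, Send, Done, Wait}
Sat(ack -> A[~ready U AF (~full & ready)]) = {Recv, Send, Hold, Done, Wait}
Sat(AX (ack -> A[~ready U AF (~full & ready)])) = {s : every successor in {Recv, Send, Hold, Done, Wait}} = {Recv, Send, Done, Wait}
Init ∉ Sat(AX (ack -> A[~ready U AF (~full & ready)])) = {Recv, Send, Done, Wait}, so the formula does not hold at Init.

No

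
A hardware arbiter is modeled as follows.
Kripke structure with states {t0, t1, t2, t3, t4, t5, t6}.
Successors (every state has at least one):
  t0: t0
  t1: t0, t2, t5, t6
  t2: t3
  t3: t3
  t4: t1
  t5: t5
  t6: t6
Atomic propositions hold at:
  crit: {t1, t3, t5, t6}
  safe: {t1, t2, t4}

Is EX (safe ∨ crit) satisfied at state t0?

Sat(safe ∨ crit) = {t1, t2, t3, t4, t5, t6}
Sat(EX (safe ∨ crit)) = {s : some successor in {t1, t2, t3, t4, t5, t6}} = {t1, t2, t3, t4, t5, t6}
t0 ∉ Sat(EX (safe ∨ crit)) = {t1, t2, t3, t4, t5, t6}, so the formula does not hold at t0.

No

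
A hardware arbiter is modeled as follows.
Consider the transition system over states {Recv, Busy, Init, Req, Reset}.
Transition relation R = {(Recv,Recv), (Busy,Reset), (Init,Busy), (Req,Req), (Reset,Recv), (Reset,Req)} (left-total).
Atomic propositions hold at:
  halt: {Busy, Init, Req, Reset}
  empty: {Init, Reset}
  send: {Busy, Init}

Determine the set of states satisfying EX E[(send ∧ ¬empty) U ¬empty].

Sat(¬empty) = {Recv, Busy, Req}
Sat(send ∧ ¬empty) = {Busy}
E[(send ∧ ¬empty) U ¬empty]: least fixpoint, start Z0 = Sat(¬empty) = {Recv, Busy, Req}, add states in Sat(send ∧ ¬empty) with some successor in Z. Already a fixed point.
Sat(E[(send ∧ ¬empty) U ¬empty]) = {Recv, Busy, Req}
Sat(EX E[(send ∧ ¬empty) U ¬empty]) = {s : some successor in {Recv, Busy, Req}} = {Recv, Init, Req, Reset}

{Recv, Init, Req, Reset}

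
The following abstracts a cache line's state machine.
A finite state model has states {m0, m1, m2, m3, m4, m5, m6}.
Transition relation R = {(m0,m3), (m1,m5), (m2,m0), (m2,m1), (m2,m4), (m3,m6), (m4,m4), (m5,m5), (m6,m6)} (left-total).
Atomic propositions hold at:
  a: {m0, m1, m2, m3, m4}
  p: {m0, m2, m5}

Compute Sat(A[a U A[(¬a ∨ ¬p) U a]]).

{m0, m1, m2, m3, m4}

Sat(¬a) = {m5, m6}
Sat(¬p) = {m1, m3, m4, m6}
Sat(¬a ∨ ¬p) = {m1, m3, m4, m5, m6}
A[(¬a ∨ ¬p) U a]: least fixpoint, start Z0 = Sat(a) = {m0, m1, m2, m3, m4}, add states in Sat(¬a ∨ ¬p) with every successor in Z. Already a fixed point.
Sat(A[(¬a ∨ ¬p) U a]) = {m0, m1, m2, m3, m4}
A[a U A[(¬a ∨ ¬p) U a]]: least fixpoint, start Z0 = Sat(A[(¬a ∨ ¬p) U a]) = {m0, m1, m2, m3, m4}, add states in Sat(a) with every successor in Z. Already a fixed point.
Sat(A[a U A[(¬a ∨ ¬p) U a]]) = {m0, m1, m2, m3, m4}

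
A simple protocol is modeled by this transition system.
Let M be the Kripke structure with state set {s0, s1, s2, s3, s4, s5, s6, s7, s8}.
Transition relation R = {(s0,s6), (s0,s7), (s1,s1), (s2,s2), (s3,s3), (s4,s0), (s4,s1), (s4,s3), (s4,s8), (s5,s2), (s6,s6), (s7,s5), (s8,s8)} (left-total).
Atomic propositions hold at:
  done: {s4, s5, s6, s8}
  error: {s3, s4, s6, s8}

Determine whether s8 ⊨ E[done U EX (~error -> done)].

Yes

Sat(~error) = {s0, s1, s2, s5, s7}
Sat(~error -> done) = {s3, s4, s5, s6, s8}
Sat(EX (~error -> done)) = {s : some successor in {s3, s4, s5, s6, s8}} = {s0, s3, s4, s6, s7, s8}
E[done U EX (~error -> done)]: least fixpoint, start Z0 = Sat(EX (~error -> done)) = {s0, s3, s4, s6, s7, s8}, add states in Sat(done) with some successor in Z. Already a fixed point.
Sat(E[done U EX (~error -> done)]) = {s0, s3, s4, s6, s7, s8}
s8 ∈ Sat(E[done U EX (~error -> done)]) = {s0, s3, s4, s6, s7, s8}, so the formula holds at s8.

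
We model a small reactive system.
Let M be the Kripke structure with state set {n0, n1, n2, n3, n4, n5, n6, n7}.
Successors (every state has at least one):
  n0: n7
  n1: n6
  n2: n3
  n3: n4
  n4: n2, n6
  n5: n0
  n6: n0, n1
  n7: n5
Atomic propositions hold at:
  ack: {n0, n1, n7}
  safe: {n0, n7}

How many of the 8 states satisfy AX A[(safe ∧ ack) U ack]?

3

Sat(safe ∧ ack) = {n0, n7}
A[(safe ∧ ack) U ack]: least fixpoint, start Z0 = Sat(ack) = {n0, n1, n7}, add states in Sat(safe ∧ ack) with every successor in Z. Already a fixed point.
Sat(A[(safe ∧ ack) U ack]) = {n0, n1, n7}
Sat(AX A[(safe ∧ ack) U ack]) = {s : every successor in {n0, n1, n7}} = {n0, n5, n6}
|Sat(AX A[(safe ∧ ack) U ack])| = |{n0, n5, n6}| = 3.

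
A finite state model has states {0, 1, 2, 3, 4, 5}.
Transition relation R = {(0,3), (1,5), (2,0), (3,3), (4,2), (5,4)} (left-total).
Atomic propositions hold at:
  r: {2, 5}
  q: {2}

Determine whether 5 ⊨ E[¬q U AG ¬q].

Sat(¬q) = {0, 1, 3, 4, 5}
AG ¬q: greatest fixpoint, start Z0 = {0, 1, 3, 4, 5}, keep only states in Sat with every successor in Z. Z1 = {0, 1, 3, 5}; Z2 = {0, 1, 3}; Z3 = {0, 3}; fixed.
Sat(AG ¬q) = {0, 3}
E[¬q U AG ¬q]: least fixpoint, start Z0 = Sat(AG ¬q) = {0, 3}, add states in Sat(¬q) with some successor in Z. Already a fixed point.
Sat(E[¬q U AG ¬q]) = {0, 3}
5 ∉ Sat(E[¬q U AG ¬q]) = {0, 3}, so the formula does not hold at 5.

No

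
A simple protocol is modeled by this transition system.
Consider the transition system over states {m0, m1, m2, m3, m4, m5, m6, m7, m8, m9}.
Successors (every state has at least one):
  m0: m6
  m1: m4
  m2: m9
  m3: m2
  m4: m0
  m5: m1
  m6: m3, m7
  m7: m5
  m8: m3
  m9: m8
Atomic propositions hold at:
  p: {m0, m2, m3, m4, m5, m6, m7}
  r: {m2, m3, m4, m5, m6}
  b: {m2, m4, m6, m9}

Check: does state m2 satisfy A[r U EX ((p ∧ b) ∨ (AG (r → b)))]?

Sat(p ∧ b) = {m2, m4, m6}
Sat(r → b) = {m0, m1, m2, m4, m6, m7, m8, m9}
AG (r → b): greatest fixpoint, start Z0 = {m0, m1, m2, m4, m6, m7, m8, m9}, keep only states in Sat with every successor in Z. Z1 = {m0, m1, m2, m4, m9}; Z2 = {m1, m2, m4}; Z3 = {m1}; Z4 = ∅; fixed.
Sat(AG (r → b)) = ∅
Sat((p ∧ b) ∨ (AG (r → b))) = {m2, m4, m6}
Sat(EX ((p ∧ b) ∨ (AG (r → b)))) = {s : some successor in {m2, m4, m6}} = {m0, m1, m3}
A[r U EX ((p ∧ b) ∨ (AG (r → b)))]: least fixpoint, start Z0 = Sat(EX ((p ∧ b) ∨ (AG (r → b)))) = {m0, m1, m3}, add states in Sat(r) with every successor in Z. Z1 = {m0, m1, m3, m4, m5}; fixed.
Sat(A[r U EX ((p ∧ b) ∨ (AG (r → b)))]) = {m0, m1, m3, m4, m5}
m2 ∉ Sat(A[r U EX ((p ∧ b) ∨ (AG (r → b)))]) = {m0, m1, m3, m4, m5}, so the formula does not hold at m2.

No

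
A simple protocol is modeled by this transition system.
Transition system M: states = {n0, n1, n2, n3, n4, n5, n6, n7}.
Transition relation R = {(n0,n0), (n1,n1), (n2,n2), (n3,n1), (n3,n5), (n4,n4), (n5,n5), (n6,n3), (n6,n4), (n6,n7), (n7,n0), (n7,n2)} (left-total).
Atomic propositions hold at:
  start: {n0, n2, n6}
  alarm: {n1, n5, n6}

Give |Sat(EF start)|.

EF start: least fixpoint, start Z0 = {n0, n2, n6}, add states with some successor in Z. Z1 = {n0, n2, n6, n7}; fixed.
Sat(EF start) = {n0, n2, n6, n7}
|Sat(EF start)| = |{n0, n2, n6, n7}| = 4.

4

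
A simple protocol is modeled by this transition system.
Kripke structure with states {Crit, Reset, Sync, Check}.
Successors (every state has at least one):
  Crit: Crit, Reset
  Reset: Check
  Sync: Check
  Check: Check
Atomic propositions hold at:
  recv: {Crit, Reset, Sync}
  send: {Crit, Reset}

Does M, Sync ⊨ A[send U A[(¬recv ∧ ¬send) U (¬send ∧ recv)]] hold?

Yes

Sat(¬recv) = {Check}
Sat(¬send) = {Sync, Check}
Sat(¬recv ∧ ¬send) = {Check}
Sat(¬send ∧ recv) = {Sync}
A[(¬recv ∧ ¬send) U (¬send ∧ recv)]: least fixpoint, start Z0 = Sat((¬send ∧ recv)) = {Sync}, add states in Sat(¬recv ∧ ¬send) with every successor in Z. Already a fixed point.
Sat(A[(¬recv ∧ ¬send) U (¬send ∧ recv)]) = {Sync}
A[send U A[(¬recv ∧ ¬send) U (¬send ∧ recv)]]: least fixpoint, start Z0 = Sat(A[(¬recv ∧ ¬send) U (¬send ∧ recv)]) = {Sync}, add states in Sat(send) with every successor in Z. Already a fixed point.
Sat(A[send U A[(¬recv ∧ ¬send) U (¬send ∧ recv)]]) = {Sync}
Sync ∈ Sat(A[send U A[(¬recv ∧ ¬send) U (¬send ∧ recv)]]) = {Sync}, so the formula holds at Sync.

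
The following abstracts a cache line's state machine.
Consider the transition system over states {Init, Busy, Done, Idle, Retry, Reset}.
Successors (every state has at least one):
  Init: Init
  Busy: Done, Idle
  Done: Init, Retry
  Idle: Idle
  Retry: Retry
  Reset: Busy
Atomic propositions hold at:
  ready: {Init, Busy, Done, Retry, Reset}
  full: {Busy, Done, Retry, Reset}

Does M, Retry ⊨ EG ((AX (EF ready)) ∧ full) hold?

Yes

EF ready: least fixpoint, start Z0 = {Init, Busy, Done, Retry, Reset}, add states with some successor in Z. Already a fixed point.
Sat(EF ready) = {Init, Busy, Done, Retry, Reset}
Sat(AX (EF ready)) = {s : every successor in {Init, Busy, Done, Retry, Reset}} = {Init, Done, Retry, Reset}
Sat((AX (EF ready)) ∧ full) = {Done, Retry, Reset}
EG ((AX (EF ready)) ∧ full): greatest fixpoint, start Z0 = {Done, Retry, Reset}, keep only states in Sat with some successor in Z. Z1 = {Done, Retry}; fixed.
Sat(EG ((AX (EF ready)) ∧ full)) = {Done, Retry}
Retry ∈ Sat(EG ((AX (EF ready)) ∧ full)) = {Done, Retry}, so the formula holds at Retry.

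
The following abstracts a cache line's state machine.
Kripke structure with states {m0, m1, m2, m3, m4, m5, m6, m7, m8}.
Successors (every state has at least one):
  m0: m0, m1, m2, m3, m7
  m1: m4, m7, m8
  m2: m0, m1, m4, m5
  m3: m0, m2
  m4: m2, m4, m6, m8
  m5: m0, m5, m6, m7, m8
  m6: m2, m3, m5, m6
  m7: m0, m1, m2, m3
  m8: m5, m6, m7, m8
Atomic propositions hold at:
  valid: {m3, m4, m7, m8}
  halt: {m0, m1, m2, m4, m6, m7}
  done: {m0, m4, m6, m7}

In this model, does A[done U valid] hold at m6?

A[done U valid]: least fixpoint, start Z0 = Sat(valid) = {m3, m4, m7, m8}, add states in Sat(done) with every successor in Z. Already a fixed point.
Sat(A[done U valid]) = {m3, m4, m7, m8}
m6 ∉ Sat(A[done U valid]) = {m3, m4, m7, m8}, so the formula does not hold at m6.

No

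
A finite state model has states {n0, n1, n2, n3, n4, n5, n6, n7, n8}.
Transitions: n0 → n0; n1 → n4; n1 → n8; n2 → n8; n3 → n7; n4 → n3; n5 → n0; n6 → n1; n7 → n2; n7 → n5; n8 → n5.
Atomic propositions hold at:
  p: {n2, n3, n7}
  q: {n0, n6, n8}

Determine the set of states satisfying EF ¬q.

{n1, n2, n3, n4, n5, n6, n7, n8}

Sat(¬q) = {n1, n2, n3, n4, n5, n7}
EF ¬q: least fixpoint, start Z0 = {n1, n2, n3, n4, n5, n7}, add states with some successor in Z. Z1 = {n1, n2, n3, n4, n5, n6, n7, n8}; fixed.
Sat(EF ¬q) = {n1, n2, n3, n4, n5, n6, n7, n8}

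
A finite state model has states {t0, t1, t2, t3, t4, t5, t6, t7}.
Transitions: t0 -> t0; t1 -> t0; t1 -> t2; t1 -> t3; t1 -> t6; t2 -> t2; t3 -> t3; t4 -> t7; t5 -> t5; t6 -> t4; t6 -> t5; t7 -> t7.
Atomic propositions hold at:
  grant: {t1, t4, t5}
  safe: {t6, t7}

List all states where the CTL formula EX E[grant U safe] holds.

{t1, t4, t6, t7}

E[grant U safe]: least fixpoint, start Z0 = Sat(safe) = {t6, t7}, add states in Sat(grant) with some successor in Z. Z1 = {t1, t4, t6, t7}; fixed.
Sat(E[grant U safe]) = {t1, t4, t6, t7}
Sat(EX E[grant U safe]) = {s : some successor in {t1, t4, t6, t7}} = {t1, t4, t6, t7}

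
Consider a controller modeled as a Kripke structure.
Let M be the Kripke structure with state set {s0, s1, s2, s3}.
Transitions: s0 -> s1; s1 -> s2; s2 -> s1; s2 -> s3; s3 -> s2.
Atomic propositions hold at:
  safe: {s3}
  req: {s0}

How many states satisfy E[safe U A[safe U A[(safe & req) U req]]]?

Sat(safe & req) = ∅
A[(safe & req) U req]: least fixpoint, start Z0 = Sat(req) = {s0}, add states in Sat(safe & req) with every successor in Z. Already a fixed point.
Sat(A[(safe & req) U req]) = {s0}
A[safe U A[(safe & req) U req]]: least fixpoint, start Z0 = Sat(A[(safe & req) U req]) = {s0}, add states in Sat(safe) with every successor in Z. Already a fixed point.
Sat(A[safe U A[(safe & req) U req]]) = {s0}
E[safe U A[safe U A[(safe & req) U req]]]: least fixpoint, start Z0 = Sat(A[safe U A[(safe & req) U req]]) = {s0}, add states in Sat(safe) with some successor in Z. Already a fixed point.
Sat(E[safe U A[safe U A[(safe & req) U req]]]) = {s0}
|Sat(E[safe U A[safe U A[(safe & req) U req]]])| = |{s0}| = 1.

1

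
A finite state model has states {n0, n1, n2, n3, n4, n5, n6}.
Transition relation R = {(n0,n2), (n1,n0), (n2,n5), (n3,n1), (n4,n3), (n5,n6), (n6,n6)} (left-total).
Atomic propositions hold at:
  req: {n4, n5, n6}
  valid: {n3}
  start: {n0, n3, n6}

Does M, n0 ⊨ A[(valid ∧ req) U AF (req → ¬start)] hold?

Yes

Sat(valid ∧ req) = ∅
Sat(¬start) = {n1, n2, n4, n5}
Sat(req → ¬start) = {n0, n1, n2, n3, n4, n5}
AF (req → ¬start): least fixpoint, start Z0 = {n0, n1, n2, n3, n4, n5}, add states with every successor in Z. Already a fixed point.
Sat(AF (req → ¬start)) = {n0, n1, n2, n3, n4, n5}
A[(valid ∧ req) U AF (req → ¬start)]: least fixpoint, start Z0 = Sat(AF (req → ¬start)) = {n0, n1, n2, n3, n4, n5}, add states in Sat(valid ∧ req) with every successor in Z. Already a fixed point.
Sat(A[(valid ∧ req) U AF (req → ¬start)]) = {n0, n1, n2, n3, n4, n5}
n0 ∈ Sat(A[(valid ∧ req) U AF (req → ¬start)]) = {n0, n1, n2, n3, n4, n5}, so the formula holds at n0.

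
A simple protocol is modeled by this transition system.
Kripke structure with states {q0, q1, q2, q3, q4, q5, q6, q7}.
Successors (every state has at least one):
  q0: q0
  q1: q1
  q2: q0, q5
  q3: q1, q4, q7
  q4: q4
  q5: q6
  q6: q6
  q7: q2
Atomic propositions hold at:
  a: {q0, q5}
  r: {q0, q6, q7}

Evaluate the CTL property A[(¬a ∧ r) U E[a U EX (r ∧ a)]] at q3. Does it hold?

No

Sat(¬a) = {q1, q2, q3, q4, q6, q7}
Sat(¬a ∧ r) = {q6, q7}
Sat(r ∧ a) = {q0}
Sat(EX (r ∧ a)) = {s : some successor in {q0}} = {q0, q2}
E[a U EX (r ∧ a)]: least fixpoint, start Z0 = Sat(EX (r ∧ a)) = {q0, q2}, add states in Sat(a) with some successor in Z. Already a fixed point.
Sat(E[a U EX (r ∧ a)]) = {q0, q2}
A[(¬a ∧ r) U E[a U EX (r ∧ a)]]: least fixpoint, start Z0 = Sat(E[a U EX (r ∧ a)]) = {q0, q2}, add states in Sat(¬a ∧ r) with every successor in Z. Z1 = {q0, q2, q7}; fixed.
Sat(A[(¬a ∧ r) U E[a U EX (r ∧ a)]]) = {q0, q2, q7}
q3 ∉ Sat(A[(¬a ∧ r) U E[a U EX (r ∧ a)]]) = {q0, q2, q7}, so the formula does not hold at q3.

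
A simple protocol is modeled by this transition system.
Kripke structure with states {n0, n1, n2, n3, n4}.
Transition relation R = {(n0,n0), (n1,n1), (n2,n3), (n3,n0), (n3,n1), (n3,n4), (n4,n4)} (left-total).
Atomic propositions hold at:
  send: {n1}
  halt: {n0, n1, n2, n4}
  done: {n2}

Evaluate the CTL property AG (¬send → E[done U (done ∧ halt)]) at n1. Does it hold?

Sat(¬send) = {n0, n2, n3, n4}
Sat(done ∧ halt) = {n2}
E[done U (done ∧ halt)]: least fixpoint, start Z0 = Sat((done ∧ halt)) = {n2}, add states in Sat(done) with some successor in Z. Already a fixed point.
Sat(E[done U (done ∧ halt)]) = {n2}
Sat(¬send → E[done U (done ∧ halt)]) = {n1, n2}
AG (¬send → E[done U (done ∧ halt)]): greatest fixpoint, start Z0 = {n1, n2}, keep only states in Sat with every successor in Z. Z1 = {n1}; fixed.
Sat(AG (¬send → E[done U (done ∧ halt)])) = {n1}
n1 ∈ Sat(AG (¬send → E[done U (done ∧ halt)])) = {n1}, so the formula holds at n1.

Yes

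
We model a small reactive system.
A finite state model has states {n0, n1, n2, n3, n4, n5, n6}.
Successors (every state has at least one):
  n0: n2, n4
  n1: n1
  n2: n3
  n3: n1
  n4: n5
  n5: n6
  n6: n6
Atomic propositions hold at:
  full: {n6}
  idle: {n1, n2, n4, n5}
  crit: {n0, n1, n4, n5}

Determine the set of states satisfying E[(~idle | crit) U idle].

{n0, n1, n2, n3, n4, n5}

Sat(~idle) = {n0, n3, n6}
Sat(~idle | crit) = {n0, n1, n3, n4, n5, n6}
E[(~idle | crit) U idle]: least fixpoint, start Z0 = Sat(idle) = {n1, n2, n4, n5}, add states in Sat(~idle | crit) with some successor in Z. Z1 = {n0, n1, n2, n3, n4, n5}; fixed.
Sat(E[(~idle | crit) U idle]) = {n0, n1, n2, n3, n4, n5}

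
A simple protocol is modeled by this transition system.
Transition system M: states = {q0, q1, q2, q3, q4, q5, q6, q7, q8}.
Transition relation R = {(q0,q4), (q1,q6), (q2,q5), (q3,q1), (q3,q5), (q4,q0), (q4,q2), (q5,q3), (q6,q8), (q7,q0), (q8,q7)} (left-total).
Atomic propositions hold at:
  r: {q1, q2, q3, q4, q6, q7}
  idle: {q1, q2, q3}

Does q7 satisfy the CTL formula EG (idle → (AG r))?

Yes

AG r: greatest fixpoint, start Z0 = {q1, q2, q3, q4, q6, q7}, keep only states in Sat with every successor in Z. Z1 = {q1}; Z2 = ∅; fixed.
Sat(AG r) = ∅
Sat(idle → (AG r)) = {q0, q4, q5, q6, q7, q8}
EG (idle → (AG r)): greatest fixpoint, start Z0 = {q0, q4, q5, q6, q7, q8}, keep only states in Sat with some successor in Z. Z1 = {q0, q4, q6, q7, q8}; fixed.
Sat(EG (idle → (AG r))) = {q0, q4, q6, q7, q8}
q7 ∈ Sat(EG (idle → (AG r))) = {q0, q4, q6, q7, q8}, so the formula holds at q7.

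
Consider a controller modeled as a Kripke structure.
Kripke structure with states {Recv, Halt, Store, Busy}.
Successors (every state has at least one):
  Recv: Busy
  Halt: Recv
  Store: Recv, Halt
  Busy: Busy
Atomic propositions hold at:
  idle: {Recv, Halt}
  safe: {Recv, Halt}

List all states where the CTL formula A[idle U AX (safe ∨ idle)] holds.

Sat(safe ∨ idle) = {Recv, Halt}
Sat(AX (safe ∨ idle)) = {s : every successor in {Recv, Halt}} = {Halt, Store}
A[idle U AX (safe ∨ idle)]: least fixpoint, start Z0 = Sat(AX (safe ∨ idle)) = {Halt, Store}, add states in Sat(idle) with every successor in Z. Already a fixed point.
Sat(A[idle U AX (safe ∨ idle)]) = {Halt, Store}

{Halt, Store}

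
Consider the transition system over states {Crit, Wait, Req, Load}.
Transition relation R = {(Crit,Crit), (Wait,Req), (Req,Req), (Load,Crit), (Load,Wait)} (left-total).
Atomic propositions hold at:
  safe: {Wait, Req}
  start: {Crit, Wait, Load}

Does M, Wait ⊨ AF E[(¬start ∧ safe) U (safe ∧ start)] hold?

Sat(¬start) = {Req}
Sat(¬start ∧ safe) = {Req}
Sat(safe ∧ start) = {Wait}
E[(¬start ∧ safe) U (safe ∧ start)]: least fixpoint, start Z0 = Sat((safe ∧ start)) = {Wait}, add states in Sat(¬start ∧ safe) with some successor in Z. Already a fixed point.
Sat(E[(¬start ∧ safe) U (safe ∧ start)]) = {Wait}
AF E[(¬start ∧ safe) U (safe ∧ start)]: least fixpoint, start Z0 = {Wait}, add states with every successor in Z. Already a fixed point.
Sat(AF E[(¬start ∧ safe) U (safe ∧ start)]) = {Wait}
Wait ∈ Sat(AF E[(¬start ∧ safe) U (safe ∧ start)]) = {Wait}, so the formula holds at Wait.

Yes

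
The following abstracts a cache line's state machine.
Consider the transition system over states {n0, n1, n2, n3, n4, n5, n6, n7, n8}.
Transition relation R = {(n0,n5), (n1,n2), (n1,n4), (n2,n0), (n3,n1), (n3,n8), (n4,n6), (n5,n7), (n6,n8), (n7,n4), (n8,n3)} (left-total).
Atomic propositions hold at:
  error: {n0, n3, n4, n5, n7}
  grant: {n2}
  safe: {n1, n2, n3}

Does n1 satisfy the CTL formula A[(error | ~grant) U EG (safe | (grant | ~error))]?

No

Sat(~grant) = {n0, n1, n3, n4, n5, n6, n7, n8}
Sat(error | ~grant) = {n0, n1, n3, n4, n5, n6, n7, n8}
Sat(~error) = {n1, n2, n6, n8}
Sat(grant | ~error) = {n1, n2, n6, n8}
Sat(safe | (grant | ~error)) = {n1, n2, n3, n6, n8}
EG (safe | (grant | ~error)): greatest fixpoint, start Z0 = {n1, n2, n3, n6, n8}, keep only states in Sat with some successor in Z. Z1 = {n1, n3, n6, n8}; Z2 = {n3, n6, n8}; fixed.
Sat(EG (safe | (grant | ~error))) = {n3, n6, n8}
A[(error | ~grant) U EG (safe | (grant | ~error))]: least fixpoint, start Z0 = Sat(EG (safe | (grant | ~error))) = {n3, n6, n8}, add states in Sat(error | ~grant) with every successor in Z. Z1 = {n3, n4, n6, n8}; Z2 = {n3, n4, n6, n7, n8}; Z3 = {n3, n4, n5, n6, n7, n8}; Z4 = {n0, n3, n4, n5, n6, n7, n8}; fixed.
Sat(A[(error | ~grant) U EG (safe | (grant | ~error))]) = {n0, n3, n4, n5, n6, n7, n8}
n1 ∉ Sat(A[(error | ~grant) U EG (safe | (grant | ~error))]) = {n0, n3, n4, n5, n6, n7, n8}, so the formula does not hold at n1.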